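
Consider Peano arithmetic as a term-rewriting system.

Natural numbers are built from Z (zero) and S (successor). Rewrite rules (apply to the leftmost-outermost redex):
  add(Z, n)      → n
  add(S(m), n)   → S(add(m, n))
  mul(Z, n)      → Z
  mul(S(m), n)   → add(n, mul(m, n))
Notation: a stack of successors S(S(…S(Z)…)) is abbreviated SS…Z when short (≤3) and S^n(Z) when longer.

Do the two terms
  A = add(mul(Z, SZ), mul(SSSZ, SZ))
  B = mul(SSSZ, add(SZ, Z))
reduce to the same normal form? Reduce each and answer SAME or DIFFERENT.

Term A:
  start: add(mul(Z, SZ), mul(SSSZ, SZ))
  [1] add(Z, mul(SSSZ, SZ))
  [2] mul(SSSZ, SZ)
  [3] add(SZ, mul(SSZ, SZ))
  [4] S(add(Z, mul(SSZ, SZ)))
  [5] S(mul(SSZ, SZ))
  [6] S(add(SZ, mul(SZ, SZ)))
  [7] S(S(add(Z, mul(SZ, SZ))))
  [8] S(S(mul(SZ, SZ)))
  [9] S(S(add(SZ, mul(Z, SZ))))
  [10] S(S(S(add(Z, mul(Z, SZ)))))
  [11] S(S(S(mul(Z, SZ))))
  [12] SSSZ

Term B:
  start: mul(SSSZ, add(SZ, Z))
  [1] add(add(SZ, Z), mul(SSZ, add(SZ, Z)))
  [2] add(S(add(Z, Z)), mul(SSZ, add(SZ, Z)))
  [3] S(add(add(Z, Z), mul(SSZ, add(SZ, Z))))
  [4] S(add(Z, mul(SSZ, add(SZ, Z))))
  [5] S(mul(SSZ, add(SZ, Z)))
  [6] S(add(add(SZ, Z), mul(SZ, add(SZ, Z))))
  [7] S(add(S(add(Z, Z)), mul(SZ, add(SZ, Z))))
  [8] S(S(add(add(Z, Z), mul(SZ, add(SZ, Z)))))
  [9] S(S(add(Z, mul(SZ, add(SZ, Z)))))
  [10] S(S(mul(SZ, add(SZ, Z))))
  [11] S(S(add(add(SZ, Z), mul(Z, add(SZ, Z)))))
  [12] S(S(add(S(add(Z, Z)), mul(Z, add(SZ, Z)))))
  [13] S(S(S(add(add(Z, Z), mul(Z, add(SZ, Z))))))
  [14] S(S(S(add(Z, mul(Z, add(SZ, Z))))))
  [15] S(S(S(mul(Z, add(SZ, Z)))))
  [16] SSSZ

Answer: SAME — A ⇓ SSSZ, B ⇓ SSSZ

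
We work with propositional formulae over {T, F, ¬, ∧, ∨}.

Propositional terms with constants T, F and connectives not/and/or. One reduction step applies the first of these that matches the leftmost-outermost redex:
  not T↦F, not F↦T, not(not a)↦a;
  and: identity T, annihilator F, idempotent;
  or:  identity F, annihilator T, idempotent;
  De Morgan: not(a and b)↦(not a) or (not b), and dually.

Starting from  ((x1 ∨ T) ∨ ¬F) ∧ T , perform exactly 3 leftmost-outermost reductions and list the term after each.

Answer: after 3 steps: T

Derivation:
  start: ((x1 ∨ T) ∨ ¬F) ∧ T
  →1  (x1 ∨ T) ∨ ¬F
  →2  T ∨ ¬F
  →3  T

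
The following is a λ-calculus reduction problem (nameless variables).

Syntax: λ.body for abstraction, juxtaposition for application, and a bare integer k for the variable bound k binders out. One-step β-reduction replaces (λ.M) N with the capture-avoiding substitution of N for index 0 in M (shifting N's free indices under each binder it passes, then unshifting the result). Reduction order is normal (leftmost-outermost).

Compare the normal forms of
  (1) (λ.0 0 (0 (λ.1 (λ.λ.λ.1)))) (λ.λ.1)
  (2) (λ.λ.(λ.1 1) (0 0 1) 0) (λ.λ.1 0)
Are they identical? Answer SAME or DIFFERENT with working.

Answer: DIFFERENT — A ⇓ λ.λ.1, B ⇓ λ.0 0 0

Working:
Term A:
  start: (λ.0 0 (0 (λ.1 (λ.λ.λ.1)))) (λ.λ.1)
  [1] (λ.λ.1) (λ.λ.1) ((λ.λ.1) (λ.(λ.λ.1) (λ.λ.λ.1)))
  [2] (λ.λ.λ.1) ((λ.λ.1) (λ.(λ.λ.1) (λ.λ.λ.1)))
  [3] λ.λ.1

Term B:
  start: (λ.λ.(λ.1 1) (0 0 1) 0) (λ.λ.1 0)
  [1] λ.(λ.1 1) (0 0 (λ.λ.1 0)) 0
  [2] λ.0 0 0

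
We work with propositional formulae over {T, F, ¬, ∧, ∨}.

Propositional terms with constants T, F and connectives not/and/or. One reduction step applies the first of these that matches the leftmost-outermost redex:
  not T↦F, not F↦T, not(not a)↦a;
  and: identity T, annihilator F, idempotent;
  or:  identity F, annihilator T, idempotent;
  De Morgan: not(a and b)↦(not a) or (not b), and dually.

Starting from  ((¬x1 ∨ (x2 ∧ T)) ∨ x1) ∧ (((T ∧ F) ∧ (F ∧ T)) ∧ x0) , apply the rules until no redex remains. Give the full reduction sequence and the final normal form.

Answer: normal form = F  (in 5 steps)

Reduction:
  start: ((¬x1 ∨ (x2 ∧ T)) ∨ x1) ∧ (((T ∧ F) ∧ (F ∧ T)) ∧ x0)
  →1  ((¬x1 ∨ x2) ∨ x1) ∧ (((T ∧ F) ∧ (F ∧ T)) ∧ x0)
  →2  ((¬x1 ∨ x2) ∨ x1) ∧ ((F ∧ (F ∧ T)) ∧ x0)
  →3  ((¬x1 ∨ x2) ∨ x1) ∧ (F ∧ x0)
  →4  ((¬x1 ∨ x2) ∨ x1) ∧ F
  →5  F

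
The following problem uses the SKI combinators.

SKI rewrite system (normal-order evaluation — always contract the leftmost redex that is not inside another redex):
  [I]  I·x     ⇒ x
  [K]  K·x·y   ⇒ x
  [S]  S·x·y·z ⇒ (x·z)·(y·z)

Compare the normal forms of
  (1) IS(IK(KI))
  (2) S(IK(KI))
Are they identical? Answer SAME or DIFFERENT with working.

Term A:
  start: IS(IK(KI))
  →1  S(IK(KI))
  →2  S(K(KI))

Term B:
  start: S(IK(KI))
  →1  S(K(KI))

Answer: SAME — A ⇓ S(K(KI)), B ⇓ S(K(KI))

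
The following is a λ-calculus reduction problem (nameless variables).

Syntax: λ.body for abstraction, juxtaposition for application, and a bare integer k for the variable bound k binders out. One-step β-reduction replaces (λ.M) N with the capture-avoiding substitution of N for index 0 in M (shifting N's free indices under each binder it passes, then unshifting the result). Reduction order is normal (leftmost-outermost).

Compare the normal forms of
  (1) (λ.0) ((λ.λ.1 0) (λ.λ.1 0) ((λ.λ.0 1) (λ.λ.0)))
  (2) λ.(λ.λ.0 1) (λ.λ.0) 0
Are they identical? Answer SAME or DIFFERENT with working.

Term A:
  start: (λ.0) ((λ.λ.1 0) (λ.λ.1 0) ((λ.λ.0 1) (λ.λ.0)))
  →1  (λ.λ.1 0) (λ.λ.1 0) ((λ.λ.0 1) (λ.λ.0))
  →2  (λ.(λ.λ.1 0) 0) ((λ.λ.0 1) (λ.λ.0))
  →3  (λ.λ.1 0) ((λ.λ.0 1) (λ.λ.0))
  →4  λ.(λ.λ.0 1) (λ.λ.0) 0
  →5  λ.(λ.0 (λ.λ.0)) 0
  →6  λ.0 (λ.λ.0)

Term B:
  start: λ.(λ.λ.0 1) (λ.λ.0) 0
  →1  λ.(λ.0 (λ.λ.0)) 0
  →2  λ.0 (λ.λ.0)

Answer: SAME — A ⇓ λ.0 (λ.λ.0), B ⇓ λ.0 (λ.λ.0)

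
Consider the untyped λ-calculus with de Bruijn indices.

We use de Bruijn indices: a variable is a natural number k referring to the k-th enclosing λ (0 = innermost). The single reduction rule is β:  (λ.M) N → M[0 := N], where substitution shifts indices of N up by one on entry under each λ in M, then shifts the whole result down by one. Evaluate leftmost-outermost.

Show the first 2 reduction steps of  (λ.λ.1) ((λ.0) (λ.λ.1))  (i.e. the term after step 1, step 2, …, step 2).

  start: (λ.λ.1) ((λ.0) (λ.λ.1))
  step 1: λ.(λ.0) (λ.λ.1)
  step 2: λ.λ.λ.1

Answer: after 2 steps: λ.λ.λ.1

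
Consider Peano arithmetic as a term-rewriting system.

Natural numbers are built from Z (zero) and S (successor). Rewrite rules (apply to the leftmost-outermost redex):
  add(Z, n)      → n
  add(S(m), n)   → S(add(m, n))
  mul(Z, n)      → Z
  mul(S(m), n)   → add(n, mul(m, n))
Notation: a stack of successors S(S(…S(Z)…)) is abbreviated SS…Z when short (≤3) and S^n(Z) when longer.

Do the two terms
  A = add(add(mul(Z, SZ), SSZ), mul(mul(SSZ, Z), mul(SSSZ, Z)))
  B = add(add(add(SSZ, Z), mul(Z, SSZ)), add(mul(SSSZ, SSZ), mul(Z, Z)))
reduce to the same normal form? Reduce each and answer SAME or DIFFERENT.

Term A:
  start: add(add(mul(Z, SZ), SSZ), mul(mul(SSZ, Z), mul(SSSZ, Z)))
  →1  add(add(Z, SSZ), mul(mul(SSZ, Z), mul(SSSZ, Z)))
  →2  add(SSZ, mul(mul(SSZ, Z), mul(SSSZ, Z)))
  →3  S(add(SZ, mul(mul(SSZ, Z), mul(SSSZ, Z))))
  →4  S(S(add(Z, mul(mul(SSZ, Z), mul(SSSZ, Z)))))
  →5  S(S(mul(mul(SSZ, Z), mul(SSSZ, Z))))
  →6  S(S(mul(add(Z, mul(SZ, Z)), mul(SSSZ, Z))))
  →7  S(S(mul(mul(SZ, Z), mul(SSSZ, Z))))
  →8  S(S(mul(add(Z, mul(Z, Z)), mul(SSSZ, Z))))
  →9  S(S(mul(mul(Z, Z), mul(SSSZ, Z))))
  →10  S(S(mul(Z, mul(SSSZ, Z))))
  →11  SSZ

Term B:
  start: add(add(add(SSZ, Z), mul(Z, SSZ)), add(mul(SSSZ, SSZ), mul(Z, Z)))
  →1  add(add(S(add(SZ, Z)), mul(Z, SSZ)), add(mul(SSSZ, SSZ), mul(Z, Z)))
  →2  add(S(add(add(SZ, Z), mul(Z, SSZ))), add(mul(SSSZ, SSZ), mul(Z, Z)))
  →3  S(add(add(add(SZ, Z), mul(Z, SSZ)), add(mul(SSSZ, SSZ), mul(Z, Z))))
  →4  S(add(add(S(add(Z, Z)), mul(Z, SSZ)), add(mul(SSSZ, SSZ), mul(Z, Z))))
  →5  S(add(S(add(add(Z, Z), mul(Z, SSZ))), add(mul(SSSZ, SSZ), mul(Z, Z))))
  →6  S(S(add(add(add(Z, Z), mul(Z, SSZ)), add(mul(SSSZ, SSZ), mul(Z, Z)))))
  →7  S(S(add(add(Z, mul(Z, SSZ)), add(mul(SSSZ, SSZ), mul(Z, Z)))))
  →8  S(S(add(mul(Z, SSZ), add(mul(SSSZ, SSZ), mul(Z, Z)))))
  →9  S(S(add(Z, add(mul(SSSZ, SSZ), mul(Z, Z)))))
  →10  S(S(add(mul(SSSZ, SSZ), mul(Z, Z))))
  →11  S(S(add(add(SSZ, mul(SSZ, SSZ)), mul(Z, Z))))
  →12  S(S(add(S(add(SZ, mul(SSZ, SSZ))), mul(Z, Z))))
  →13  S(S(S(add(add(SZ, mul(SSZ, SSZ)), mul(Z, Z)))))
  →14  S(S(S(add(S(add(Z, mul(SSZ, SSZ))), mul(Z, Z)))))
  →15  S(S(S(S(add(add(Z, mul(SSZ, SSZ)), mul(Z, Z))))))
  →16  S(S(S(S(add(mul(SSZ, SSZ), mul(Z, Z))))))
  →17  S(S(S(S(add(add(SSZ, mul(SZ, SSZ)), mul(Z, Z))))))
  →18  S(S(S(S(add(S(add(SZ, mul(SZ, SSZ))), mul(Z, Z))))))
  →19  S(S(S(S(S(add(add(SZ, mul(SZ, SSZ)), mul(Z, Z)))))))
  →20  S(S(S(S(S(add(S(add(Z, mul(SZ, SSZ))), mul(Z, Z)))))))
  →21  S(S(S(S(S(S(add(add(Z, mul(SZ, SSZ)), mul(Z, Z))))))))
  →22  S(S(S(S(S(S(add(mul(SZ, SSZ), mul(Z, Z))))))))
  →23  S(S(S(S(S(S(add(add(SSZ, mul(Z, SSZ)), mul(Z, Z))))))))
  →24  S(S(S(S(S(S(add(S(add(SZ, mul(Z, SSZ))), mul(Z, Z))))))))
  →25  S(S(S(S(S(S(S(add(add(SZ, mul(Z, SSZ)), mul(Z, Z)))))))))
  →26  S(S(S(S(S(S(S(add(S(add(Z, mul(Z, SSZ))), mul(Z, Z)))))))))
  →27  S(S(S(S(S(S(S(S(add(add(Z, mul(Z, SSZ)), mul(Z, Z))))))))))
  →28  S(S(S(S(S(S(S(S(add(mul(Z, SSZ), mul(Z, Z))))))))))
  →29  S(S(S(S(S(S(S(S(add(Z, mul(Z, Z))))))))))
  →30  S(S(S(S(S(S(S(S(mul(Z, Z)))))))))
  →31  S^8(Z)

Answer: DIFFERENT — A ⇓ SSZ, B ⇓ S^8(Z)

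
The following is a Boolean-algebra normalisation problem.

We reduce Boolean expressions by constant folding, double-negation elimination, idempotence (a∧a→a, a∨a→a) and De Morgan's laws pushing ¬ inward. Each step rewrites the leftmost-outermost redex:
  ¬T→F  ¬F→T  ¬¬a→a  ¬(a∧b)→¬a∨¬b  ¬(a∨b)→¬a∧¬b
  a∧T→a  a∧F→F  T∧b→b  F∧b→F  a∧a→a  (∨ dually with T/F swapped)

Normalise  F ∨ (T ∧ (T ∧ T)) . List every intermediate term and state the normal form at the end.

Answer: normal form = T  (in 3 steps)

Reduction:
  start: F ∨ (T ∧ (T ∧ T))
  [1] T ∧ (T ∧ T)
  [2] T ∧ T
  [3] T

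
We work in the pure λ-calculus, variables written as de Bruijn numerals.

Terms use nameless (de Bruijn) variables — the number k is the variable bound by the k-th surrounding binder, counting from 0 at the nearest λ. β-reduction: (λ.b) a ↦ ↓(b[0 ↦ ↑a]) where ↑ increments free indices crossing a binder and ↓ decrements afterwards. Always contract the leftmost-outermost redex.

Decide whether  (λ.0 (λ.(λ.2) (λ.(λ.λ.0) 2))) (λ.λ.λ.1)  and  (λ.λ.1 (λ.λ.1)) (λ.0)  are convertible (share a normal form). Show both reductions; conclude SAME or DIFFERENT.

Answer: DIFFERENT — A ⇓ λ.λ.1, B ⇓ λ.λ.λ.1

Working:
Term A:
  start: (λ.0 (λ.(λ.2) (λ.(λ.λ.0) 2))) (λ.λ.λ.1)
  →1  (λ.λ.λ.1) (λ.(λ.λ.λ.λ.1) (λ.(λ.λ.0) (λ.λ.λ.1)))
  →2  λ.λ.1

Term B:
  start: (λ.λ.1 (λ.λ.1)) (λ.0)
  →1  λ.(λ.0) (λ.λ.1)
  →2  λ.λ.λ.1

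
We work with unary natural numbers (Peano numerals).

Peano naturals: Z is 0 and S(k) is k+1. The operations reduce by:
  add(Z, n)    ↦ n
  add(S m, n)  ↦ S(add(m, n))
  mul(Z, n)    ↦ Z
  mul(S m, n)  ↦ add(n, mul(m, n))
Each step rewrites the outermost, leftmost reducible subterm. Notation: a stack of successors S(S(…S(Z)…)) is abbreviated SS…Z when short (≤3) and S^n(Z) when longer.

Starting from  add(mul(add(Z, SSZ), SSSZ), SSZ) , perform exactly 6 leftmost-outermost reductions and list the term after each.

  start: add(mul(add(Z, SSZ), SSSZ), SSZ)
  step 1: add(mul(SSZ, SSSZ), SSZ)
  step 2: add(add(SSSZ, mul(SZ, SSSZ)), SSZ)
  step 3: add(S(add(SSZ, mul(SZ, SSSZ))), SSZ)
  step 4: S(add(add(SSZ, mul(SZ, SSSZ)), SSZ))
  step 5: S(add(S(add(SZ, mul(SZ, SSSZ))), SSZ))
  step 6: S(S(add(add(SZ, mul(SZ, SSSZ)), SSZ)))

Answer: after 6 steps: S(S(add(add(SZ, mul(SZ, SSSZ)), SSZ)))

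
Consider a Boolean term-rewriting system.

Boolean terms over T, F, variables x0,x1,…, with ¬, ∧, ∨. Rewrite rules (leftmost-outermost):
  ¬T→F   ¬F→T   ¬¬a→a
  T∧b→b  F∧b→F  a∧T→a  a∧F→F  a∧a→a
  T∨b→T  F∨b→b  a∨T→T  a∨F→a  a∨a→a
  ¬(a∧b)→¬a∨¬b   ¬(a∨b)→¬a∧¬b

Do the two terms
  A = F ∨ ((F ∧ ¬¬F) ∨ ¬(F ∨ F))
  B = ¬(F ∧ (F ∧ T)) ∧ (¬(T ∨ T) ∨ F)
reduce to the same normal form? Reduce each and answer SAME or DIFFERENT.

Term A:
  start: F ∨ ((F ∧ ¬¬F) ∨ ¬(F ∨ F))
  [1] (F ∧ ¬¬F) ∨ ¬(F ∨ F)
  [2] F ∨ ¬(F ∨ F)
  [3] ¬(F ∨ F)
  [4] ¬F ∧ ¬F
  [5] ¬F
  [6] T

Term B:
  start: ¬(F ∧ (F ∧ T)) ∧ (¬(T ∨ T) ∨ F)
  [1] (¬F ∨ ¬(F ∧ T)) ∧ (¬(T ∨ T) ∨ F)
  [2] (T ∨ ¬(F ∧ T)) ∧ (¬(T ∨ T) ∨ F)
  [3] T ∧ (¬(T ∨ T) ∨ F)
  [4] ¬(T ∨ T) ∨ F
  [5] ¬(T ∨ T)
  [6] ¬T ∧ ¬T
  [7] ¬T
  [8] F

Answer: DIFFERENT — A ⇓ T, B ⇓ F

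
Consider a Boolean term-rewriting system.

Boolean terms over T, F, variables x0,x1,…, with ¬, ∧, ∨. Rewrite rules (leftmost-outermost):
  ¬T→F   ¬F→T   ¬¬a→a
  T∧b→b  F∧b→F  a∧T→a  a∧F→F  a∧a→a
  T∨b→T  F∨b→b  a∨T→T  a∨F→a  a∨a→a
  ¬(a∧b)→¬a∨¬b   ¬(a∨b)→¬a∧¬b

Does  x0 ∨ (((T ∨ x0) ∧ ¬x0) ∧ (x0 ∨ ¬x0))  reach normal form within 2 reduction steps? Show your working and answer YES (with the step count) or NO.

Answer: YES — reaches normal form x0 ∨ (¬x0 ∧ (x0 ∨ ¬x0)) in 2 ≤ 2 steps

Derivation:
  start: x0 ∨ (((T ∨ x0) ∧ ¬x0) ∧ (x0 ∨ ¬x0))
  step 1: x0 ∨ ((T ∧ ¬x0) ∧ (x0 ∨ ¬x0))
  step 2: x0 ∨ (¬x0 ∧ (x0 ∨ ¬x0))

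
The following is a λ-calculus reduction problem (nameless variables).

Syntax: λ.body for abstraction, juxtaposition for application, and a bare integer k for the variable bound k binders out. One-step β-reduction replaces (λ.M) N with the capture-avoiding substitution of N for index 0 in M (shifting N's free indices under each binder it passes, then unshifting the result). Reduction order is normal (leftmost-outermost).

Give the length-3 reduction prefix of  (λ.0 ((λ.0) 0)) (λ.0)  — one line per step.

Answer: after 3 steps: λ.0

Reduction:
  start: (λ.0 ((λ.0) 0)) (λ.0)
  →1  (λ.0) ((λ.0) (λ.0))
  →2  (λ.0) (λ.0)
  →3  λ.0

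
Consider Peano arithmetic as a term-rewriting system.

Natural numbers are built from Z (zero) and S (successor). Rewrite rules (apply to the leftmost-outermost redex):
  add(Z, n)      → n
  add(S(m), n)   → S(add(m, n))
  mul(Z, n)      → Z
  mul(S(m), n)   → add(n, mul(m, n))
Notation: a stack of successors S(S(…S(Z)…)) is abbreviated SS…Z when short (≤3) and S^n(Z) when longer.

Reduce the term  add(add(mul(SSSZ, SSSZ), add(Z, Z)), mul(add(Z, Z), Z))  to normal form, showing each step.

  start: add(add(mul(SSSZ, SSSZ), add(Z, Z)), mul(add(Z, Z), Z))
  step 1: add(add(add(SSSZ, mul(SSZ, SSSZ)), add(Z, Z)), mul(add(Z, Z), Z))
  step 2: add(add(S(add(SSZ, mul(SSZ, SSSZ))), add(Z, Z)), mul(add(Z, Z), Z))
  step 3: add(S(add(add(SSZ, mul(SSZ, SSSZ)), add(Z, Z))), mul(add(Z, Z), Z))
  step 4: S(add(add(add(SSZ, mul(SSZ, SSSZ)), add(Z, Z)), mul(add(Z, Z), Z)))
  step 5: S(add(add(S(add(SZ, mul(SSZ, SSSZ))), add(Z, Z)), mul(add(Z, Z), Z)))
  step 6: S(add(S(add(add(SZ, mul(SSZ, SSSZ)), add(Z, Z))), mul(add(Z, Z), Z)))
  step 7: S(S(add(add(add(SZ, mul(SSZ, SSSZ)), add(Z, Z)), mul(add(Z, Z), Z))))
  step 8: S(S(add(add(S(add(Z, mul(SSZ, SSSZ))), add(Z, Z)), mul(add(Z, Z), Z))))
  step 9: S(S(add(S(add(add(Z, mul(SSZ, SSSZ)), add(Z, Z))), mul(add(Z, Z), Z))))
  step 10: S(S(S(add(add(add(Z, mul(SSZ, SSSZ)), add(Z, Z)), mul(add(Z, Z), Z)))))
  step 11: S(S(S(add(add(mul(SSZ, SSSZ), add(Z, Z)), mul(add(Z, Z), Z)))))
  step 12: S(S(S(add(add(add(SSSZ, mul(SZ, SSSZ)), add(Z, Z)), mul(add(Z, Z), Z)))))
  step 13: S(S(S(add(add(S(add(SSZ, mul(SZ, SSSZ))), add(Z, Z)), mul(add(Z, Z), Z)))))
  step 14: S(S(S(add(S(add(add(SSZ, mul(SZ, SSSZ)), add(Z, Z))), mul(add(Z, Z), Z)))))
  step 15: S(S(S(S(add(add(add(SSZ, mul(SZ, SSSZ)), add(Z, Z)), mul(add(Z, Z), Z))))))
  step 16: S(S(S(S(add(add(S(add(SZ, mul(SZ, SSSZ))), add(Z, Z)), mul(add(Z, Z), Z))))))
  step 17: S(S(S(S(add(S(add(add(SZ, mul(SZ, SSSZ)), add(Z, Z))), mul(add(Z, Z), Z))))))
  step 18: S(S(S(S(S(add(add(add(SZ, mul(SZ, SSSZ)), add(Z, Z)), mul(add(Z, Z), Z)))))))
  step 19: S(S(S(S(S(add(add(S(add(Z, mul(SZ, SSSZ))), add(Z, Z)), mul(add(Z, Z), Z)))))))
  step 20: S(S(S(S(S(add(S(add(add(Z, mul(SZ, SSSZ)), add(Z, Z))), mul(add(Z, Z), Z)))))))
  step 21: S(S(S(S(S(S(add(add(add(Z, mul(SZ, SSSZ)), add(Z, Z)), mul(add(Z, Z), Z))))))))
  step 22: S(S(S(S(S(S(add(add(mul(SZ, SSSZ), add(Z, Z)), mul(add(Z, Z), Z))))))))
  step 23: S(S(S(S(S(S(add(add(add(SSSZ, mul(Z, SSSZ)), add(Z, Z)), mul(add(Z, Z), Z))))))))
  step 24: S(S(S(S(S(S(add(add(S(add(SSZ, mul(Z, SSSZ))), add(Z, Z)), mul(add(Z, Z), Z))))))))
  step 25: S(S(S(S(S(S(add(S(add(add(SSZ, mul(Z, SSSZ)), add(Z, Z))), mul(add(Z, Z), Z))))))))
  step 26: S(S(S(S(S(S(S(add(add(add(SSZ, mul(Z, SSSZ)), add(Z, Z)), mul(add(Z, Z), Z)))))))))
  step 27: S(S(S(S(S(S(S(add(add(S(add(SZ, mul(Z, SSSZ))), add(Z, Z)), mul(add(Z, Z), Z)))))))))
  step 28: S(S(S(S(S(S(S(add(S(add(add(SZ, mul(Z, SSSZ)), add(Z, Z))), mul(add(Z, Z), Z)))))))))
  step 29: S(S(S(S(S(S(S(S(add(add(add(SZ, mul(Z, SSSZ)), add(Z, Z)), mul(add(Z, Z), Z))))))))))
  step 30: S(S(S(S(S(S(S(S(add(add(S(add(Z, mul(Z, SSSZ))), add(Z, Z)), mul(add(Z, Z), Z))))))))))
  step 31: S(S(S(S(S(S(S(S(add(S(add(add(Z, mul(Z, SSSZ)), add(Z, Z))), mul(add(Z, Z), Z))))))))))
  step 32: S(S(S(S(S(S(S(S(S(add(add(add(Z, mul(Z, SSSZ)), add(Z, Z)), mul(add(Z, Z), Z)))))))))))
  step 33: S(S(S(S(S(S(S(S(S(add(add(mul(Z, SSSZ), add(Z, Z)), mul(add(Z, Z), Z)))))))))))
  step 34: S(S(S(S(S(S(S(S(S(add(add(Z, add(Z, Z)), mul(add(Z, Z), Z)))))))))))
  step 35: S(S(S(S(S(S(S(S(S(add(add(Z, Z), mul(add(Z, Z), Z)))))))))))
  step 36: S(S(S(S(S(S(S(S(S(add(Z, mul(add(Z, Z), Z)))))))))))
  step 37: S(S(S(S(S(S(S(S(S(mul(add(Z, Z), Z))))))))))
  step 38: S(S(S(S(S(S(S(S(S(mul(Z, Z))))))))))
  step 39: S^9(Z)

Answer: normal form = S^9(Z)  (in 39 steps)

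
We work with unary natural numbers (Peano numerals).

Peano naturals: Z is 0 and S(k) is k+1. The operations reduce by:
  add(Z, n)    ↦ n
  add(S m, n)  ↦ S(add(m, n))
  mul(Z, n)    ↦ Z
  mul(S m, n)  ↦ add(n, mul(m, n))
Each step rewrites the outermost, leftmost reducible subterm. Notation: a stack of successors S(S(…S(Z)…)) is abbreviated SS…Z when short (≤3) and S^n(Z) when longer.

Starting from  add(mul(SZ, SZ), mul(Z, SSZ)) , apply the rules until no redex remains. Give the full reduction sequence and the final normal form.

  start: add(mul(SZ, SZ), mul(Z, SSZ))
  →1  add(add(SZ, mul(Z, SZ)), mul(Z, SSZ))
  →2  add(S(add(Z, mul(Z, SZ))), mul(Z, SSZ))
  →3  S(add(add(Z, mul(Z, SZ)), mul(Z, SSZ)))
  →4  S(add(mul(Z, SZ), mul(Z, SSZ)))
  →5  S(add(Z, mul(Z, SSZ)))
  →6  S(mul(Z, SSZ))
  →7  SZ

Answer: normal form = SZ  (in 7 steps)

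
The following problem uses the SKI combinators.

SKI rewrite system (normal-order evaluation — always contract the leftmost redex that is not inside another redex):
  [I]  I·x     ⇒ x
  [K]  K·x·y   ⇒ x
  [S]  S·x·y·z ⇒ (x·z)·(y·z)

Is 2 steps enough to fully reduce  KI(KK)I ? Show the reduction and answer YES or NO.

Answer: YES — reaches normal form I in 2 ≤ 2 steps

Working:
  start: KI(KK)I
  step 1: II
  step 2: I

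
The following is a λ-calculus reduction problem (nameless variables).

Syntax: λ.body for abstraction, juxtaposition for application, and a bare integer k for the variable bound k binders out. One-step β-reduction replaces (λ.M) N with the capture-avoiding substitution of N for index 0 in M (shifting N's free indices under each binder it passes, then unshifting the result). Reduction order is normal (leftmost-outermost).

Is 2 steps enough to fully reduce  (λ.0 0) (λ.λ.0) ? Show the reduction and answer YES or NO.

  start: (λ.0 0) (λ.λ.0)
  [1] (λ.λ.0) (λ.λ.0)
  [2] λ.0

Answer: YES — reaches normal form λ.0 in 2 ≤ 2 steps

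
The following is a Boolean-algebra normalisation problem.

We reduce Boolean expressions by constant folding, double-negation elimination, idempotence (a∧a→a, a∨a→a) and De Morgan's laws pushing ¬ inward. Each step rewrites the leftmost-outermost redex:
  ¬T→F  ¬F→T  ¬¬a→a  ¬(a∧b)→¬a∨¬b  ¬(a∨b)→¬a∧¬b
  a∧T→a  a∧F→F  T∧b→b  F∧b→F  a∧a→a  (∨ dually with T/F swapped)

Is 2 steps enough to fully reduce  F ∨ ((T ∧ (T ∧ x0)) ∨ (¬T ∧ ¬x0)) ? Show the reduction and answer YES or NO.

  start: F ∨ ((T ∧ (T ∧ x0)) ∨ (¬T ∧ ¬x0))
  [1] (T ∧ (T ∧ x0)) ∨ (¬T ∧ ¬x0)
  [2] (T ∧ x0) ∨ (¬T ∧ ¬x0)

Answer: NO — after 2 steps the term is (T ∧ x0) ∨ (¬T ∧ ¬x0), not yet normal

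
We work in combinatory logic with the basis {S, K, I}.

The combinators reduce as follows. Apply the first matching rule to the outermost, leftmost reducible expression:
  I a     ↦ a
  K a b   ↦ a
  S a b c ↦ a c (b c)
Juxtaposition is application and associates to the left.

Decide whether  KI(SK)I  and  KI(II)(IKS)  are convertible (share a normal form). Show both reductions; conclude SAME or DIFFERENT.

Answer: DIFFERENT — A ⇓ I, B ⇓ KS

Reduction:
Term A:
  start: KI(SK)I
  [1] II
  [2] I

Term B:
  start: KI(II)(IKS)
  [1] I(IKS)
  [2] IKS
  [3] KS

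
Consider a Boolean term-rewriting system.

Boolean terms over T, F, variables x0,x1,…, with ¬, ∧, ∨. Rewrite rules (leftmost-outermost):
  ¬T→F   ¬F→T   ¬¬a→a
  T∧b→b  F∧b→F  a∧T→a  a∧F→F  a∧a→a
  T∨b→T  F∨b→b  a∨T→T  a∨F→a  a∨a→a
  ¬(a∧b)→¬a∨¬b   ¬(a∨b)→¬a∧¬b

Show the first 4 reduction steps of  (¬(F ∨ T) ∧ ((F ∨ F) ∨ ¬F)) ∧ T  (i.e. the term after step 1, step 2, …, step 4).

  start: (¬(F ∨ T) ∧ ((F ∨ F) ∨ ¬F)) ∧ T
  [1] ¬(F ∨ T) ∧ ((F ∨ F) ∨ ¬F)
  [2] (¬F ∧ ¬T) ∧ ((F ∨ F) ∨ ¬F)
  [3] (T ∧ ¬T) ∧ ((F ∨ F) ∨ ¬F)
  [4] ¬T ∧ ((F ∨ F) ∨ ¬F)

Answer: after 4 steps: ¬T ∧ ((F ∨ F) ∨ ¬F)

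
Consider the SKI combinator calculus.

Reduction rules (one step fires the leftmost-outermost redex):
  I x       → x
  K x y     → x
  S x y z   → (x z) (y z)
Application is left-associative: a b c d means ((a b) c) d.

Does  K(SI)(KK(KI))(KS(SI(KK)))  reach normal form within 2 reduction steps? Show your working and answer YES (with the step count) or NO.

Answer: YES — reaches normal form SIS in 2 ≤ 2 steps

Reduction:
  start: K(SI)(KK(KI))(KS(SI(KK)))
  →1  SI(KS(SI(KK)))
  →2  SIS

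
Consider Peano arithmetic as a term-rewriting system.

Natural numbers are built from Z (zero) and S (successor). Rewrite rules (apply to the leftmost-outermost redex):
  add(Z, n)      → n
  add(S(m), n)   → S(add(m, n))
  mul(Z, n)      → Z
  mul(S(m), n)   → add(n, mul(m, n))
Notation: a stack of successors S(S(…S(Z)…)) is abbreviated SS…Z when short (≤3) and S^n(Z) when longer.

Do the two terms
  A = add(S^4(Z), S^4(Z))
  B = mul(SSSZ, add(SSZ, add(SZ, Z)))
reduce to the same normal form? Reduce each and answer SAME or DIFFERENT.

Term A:
  start: add(S^4(Z), S^4(Z))
  [1] S(add(SSSZ, S^4(Z)))
  [2] S(S(add(SSZ, S^4(Z))))
  [3] S(S(S(add(SZ, S^4(Z)))))
  [4] S(S(S(S(add(Z, S^4(Z))))))
  [5] S^8(Z)

Term B:
  start: mul(SSSZ, add(SSZ, add(SZ, Z)))
  [1] add(add(SSZ, add(SZ, Z)), mul(SSZ, add(SSZ, add(SZ, Z))))
  [2] add(S(add(SZ, add(SZ, Z))), mul(SSZ, add(SSZ, add(SZ, Z))))
  [3] S(add(add(SZ, add(SZ, Z)), mul(SSZ, add(SSZ, add(SZ, Z)))))
  [4] S(add(S(add(Z, add(SZ, Z))), mul(SSZ, add(SSZ, add(SZ, Z)))))
  [5] S(S(add(add(Z, add(SZ, Z)), mul(SSZ, add(SSZ, add(SZ, Z))))))
  [6] S(S(add(add(SZ, Z), mul(SSZ, add(SSZ, add(SZ, Z))))))
  [7] S(S(add(S(add(Z, Z)), mul(SSZ, add(SSZ, add(SZ, Z))))))
  [8] S(S(S(add(add(Z, Z), mul(SSZ, add(SSZ, add(SZ, Z)))))))
  [9] S(S(S(add(Z, mul(SSZ, add(SSZ, add(SZ, Z)))))))
  [10] S(S(S(mul(SSZ, add(SSZ, add(SZ, Z))))))
  [11] S(S(S(add(add(SSZ, add(SZ, Z)), mul(SZ, add(SSZ, add(SZ, Z)))))))
  [12] S(S(S(add(S(add(SZ, add(SZ, Z))), mul(SZ, add(SSZ, add(SZ, Z)))))))
  [13] S(S(S(S(add(add(SZ, add(SZ, Z)), mul(SZ, add(SSZ, add(SZ, Z))))))))
  [14] S(S(S(S(add(S(add(Z, add(SZ, Z))), mul(SZ, add(SSZ, add(SZ, Z))))))))
  [15] S(S(S(S(S(add(add(Z, add(SZ, Z)), mul(SZ, add(SSZ, add(SZ, Z)))))))))
  [16] S(S(S(S(S(add(add(SZ, Z), mul(SZ, add(SSZ, add(SZ, Z)))))))))
  [17] S(S(S(S(S(add(S(add(Z, Z)), mul(SZ, add(SSZ, add(SZ, Z)))))))))
  [18] S(S(S(S(S(S(add(add(Z, Z), mul(SZ, add(SSZ, add(SZ, Z))))))))))
  [19] S(S(S(S(S(S(add(Z, mul(SZ, add(SSZ, add(SZ, Z))))))))))
  [20] S(S(S(S(S(S(mul(SZ, add(SSZ, add(SZ, Z)))))))))
  [21] S(S(S(S(S(S(add(add(SSZ, add(SZ, Z)), mul(Z, add(SSZ, add(SZ, Z))))))))))
  [22] S(S(S(S(S(S(add(S(add(SZ, add(SZ, Z))), mul(Z, add(SSZ, add(SZ, Z))))))))))
  [23] S(S(S(S(S(S(S(add(add(SZ, add(SZ, Z)), mul(Z, add(SSZ, add(SZ, Z)))))))))))
  [24] S(S(S(S(S(S(S(add(S(add(Z, add(SZ, Z))), mul(Z, add(SSZ, add(SZ, Z)))))))))))
  [25] S(S(S(S(S(S(S(S(add(add(Z, add(SZ, Z)), mul(Z, add(SSZ, add(SZ, Z))))))))))))
  [26] S(S(S(S(S(S(S(S(add(add(SZ, Z), mul(Z, add(SSZ, add(SZ, Z))))))))))))
  [27] S(S(S(S(S(S(S(S(add(S(add(Z, Z)), mul(Z, add(SSZ, add(SZ, Z))))))))))))
  [28] S(S(S(S(S(S(S(S(S(add(add(Z, Z), mul(Z, add(SSZ, add(SZ, Z)))))))))))))
  [29] S(S(S(S(S(S(S(S(S(add(Z, mul(Z, add(SSZ, add(SZ, Z)))))))))))))
  [30] S(S(S(S(S(S(S(S(S(mul(Z, add(SSZ, add(SZ, Z))))))))))))
  [31] S^9(Z)

Answer: DIFFERENT — A ⇓ S^8(Z), B ⇓ S^9(Z)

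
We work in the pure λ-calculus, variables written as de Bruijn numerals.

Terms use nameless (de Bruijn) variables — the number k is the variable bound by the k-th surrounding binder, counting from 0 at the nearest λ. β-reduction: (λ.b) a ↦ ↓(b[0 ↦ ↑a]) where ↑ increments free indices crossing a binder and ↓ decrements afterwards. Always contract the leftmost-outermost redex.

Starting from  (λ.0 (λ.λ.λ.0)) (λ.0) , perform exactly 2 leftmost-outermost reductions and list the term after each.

Answer: after 2 steps: λ.λ.λ.0

Working:
  start: (λ.0 (λ.λ.λ.0)) (λ.0)
  [1] (λ.0) (λ.λ.λ.0)
  [2] λ.λ.λ.0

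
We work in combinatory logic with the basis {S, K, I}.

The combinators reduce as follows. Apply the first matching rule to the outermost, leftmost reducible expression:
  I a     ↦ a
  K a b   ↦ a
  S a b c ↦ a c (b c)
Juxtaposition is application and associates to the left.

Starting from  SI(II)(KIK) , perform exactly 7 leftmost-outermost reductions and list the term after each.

  start: SI(II)(KIK)
  step 1: I(KIK)(II(KIK))
  step 2: KIK(II(KIK))
  step 3: I(II(KIK))
  step 4: II(KIK)
  step 5: I(KIK)
  step 6: KIK
  step 7: I

Answer: after 7 steps: I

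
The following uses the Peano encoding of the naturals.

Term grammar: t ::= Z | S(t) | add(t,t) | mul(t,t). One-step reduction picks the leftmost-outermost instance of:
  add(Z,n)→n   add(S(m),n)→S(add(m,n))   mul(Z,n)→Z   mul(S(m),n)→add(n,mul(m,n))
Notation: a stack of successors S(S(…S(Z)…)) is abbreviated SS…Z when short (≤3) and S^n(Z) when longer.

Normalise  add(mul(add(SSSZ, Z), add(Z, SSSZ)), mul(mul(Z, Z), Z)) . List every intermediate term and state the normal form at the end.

  start: add(mul(add(SSSZ, Z), add(Z, SSSZ)), mul(mul(Z, Z), Z))
  [1] add(mul(S(add(SSZ, Z)), add(Z, SSSZ)), mul(mul(Z, Z), Z))
  [2] add(add(add(Z, SSSZ), mul(add(SSZ, Z), add(Z, SSSZ))), mul(mul(Z, Z), Z))
  [3] add(add(SSSZ, mul(add(SSZ, Z), add(Z, SSSZ))), mul(mul(Z, Z), Z))
  [4] add(S(add(SSZ, mul(add(SSZ, Z), add(Z, SSSZ)))), mul(mul(Z, Z), Z))
  [5] S(add(add(SSZ, mul(add(SSZ, Z), add(Z, SSSZ))), mul(mul(Z, Z), Z)))
  [6] S(add(S(add(SZ, mul(add(SSZ, Z), add(Z, SSSZ)))), mul(mul(Z, Z), Z)))
  [7] S(S(add(add(SZ, mul(add(SSZ, Z), add(Z, SSSZ))), mul(mul(Z, Z), Z))))
  [8] S(S(add(S(add(Z, mul(add(SSZ, Z), add(Z, SSSZ)))), mul(mul(Z, Z), Z))))
  [9] S(S(S(add(add(Z, mul(add(SSZ, Z), add(Z, SSSZ))), mul(mul(Z, Z), Z)))))
  [10] S(S(S(add(mul(add(SSZ, Z), add(Z, SSSZ)), mul(mul(Z, Z), Z)))))
  [11] S(S(S(add(mul(S(add(SZ, Z)), add(Z, SSSZ)), mul(mul(Z, Z), Z)))))
  [12] S(S(S(add(add(add(Z, SSSZ), mul(add(SZ, Z), add(Z, SSSZ))), mul(mul(Z, Z), Z)))))
  [13] S(S(S(add(add(SSSZ, mul(add(SZ, Z), add(Z, SSSZ))), mul(mul(Z, Z), Z)))))
  [14] S(S(S(add(S(add(SSZ, mul(add(SZ, Z), add(Z, SSSZ)))), mul(mul(Z, Z), Z)))))
  [15] S(S(S(S(add(add(SSZ, mul(add(SZ, Z), add(Z, SSSZ))), mul(mul(Z, Z), Z))))))
  [16] S(S(S(S(add(S(add(SZ, mul(add(SZ, Z), add(Z, SSSZ)))), mul(mul(Z, Z), Z))))))
  [17] S(S(S(S(S(add(add(SZ, mul(add(SZ, Z), add(Z, SSSZ))), mul(mul(Z, Z), Z)))))))
  [18] S(S(S(S(S(add(S(add(Z, mul(add(SZ, Z), add(Z, SSSZ)))), mul(mul(Z, Z), Z)))))))
  [19] S(S(S(S(S(S(add(add(Z, mul(add(SZ, Z), add(Z, SSSZ))), mul(mul(Z, Z), Z))))))))
  [20] S(S(S(S(S(S(add(mul(add(SZ, Z), add(Z, SSSZ)), mul(mul(Z, Z), Z))))))))
  [21] S(S(S(S(S(S(add(mul(S(add(Z, Z)), add(Z, SSSZ)), mul(mul(Z, Z), Z))))))))
  [22] S(S(S(S(S(S(add(add(add(Z, SSSZ), mul(add(Z, Z), add(Z, SSSZ))), mul(mul(Z, Z), Z))))))))
  [23] S(S(S(S(S(S(add(add(SSSZ, mul(add(Z, Z), add(Z, SSSZ))), mul(mul(Z, Z), Z))))))))
  [24] S(S(S(S(S(S(add(S(add(SSZ, mul(add(Z, Z), add(Z, SSSZ)))), mul(mul(Z, Z), Z))))))))
  [25] S(S(S(S(S(S(S(add(add(SSZ, mul(add(Z, Z), add(Z, SSSZ))), mul(mul(Z, Z), Z)))))))))
  [26] S(S(S(S(S(S(S(add(S(add(SZ, mul(add(Z, Z), add(Z, SSSZ)))), mul(mul(Z, Z), Z)))))))))
  [27] S(S(S(S(S(S(S(S(add(add(SZ, mul(add(Z, Z), add(Z, SSSZ))), mul(mul(Z, Z), Z))))))))))
  [28] S(S(S(S(S(S(S(S(add(S(add(Z, mul(add(Z, Z), add(Z, SSSZ)))), mul(mul(Z, Z), Z))))))))))
  [29] S(S(S(S(S(S(S(S(S(add(add(Z, mul(add(Z, Z), add(Z, SSSZ))), mul(mul(Z, Z), Z)))))))))))
  [30] S(S(S(S(S(S(S(S(S(add(mul(add(Z, Z), add(Z, SSSZ)), mul(mul(Z, Z), Z)))))))))))
  [31] S(S(S(S(S(S(S(S(S(add(mul(Z, add(Z, SSSZ)), mul(mul(Z, Z), Z)))))))))))
  [32] S(S(S(S(S(S(S(S(S(add(Z, mul(mul(Z, Z), Z)))))))))))
  [33] S(S(S(S(S(S(S(S(S(mul(mul(Z, Z), Z))))))))))
  [34] S(S(S(S(S(S(S(S(S(mul(Z, Z))))))))))
  [35] S^9(Z)

Answer: normal form = S^9(Z)  (in 35 steps)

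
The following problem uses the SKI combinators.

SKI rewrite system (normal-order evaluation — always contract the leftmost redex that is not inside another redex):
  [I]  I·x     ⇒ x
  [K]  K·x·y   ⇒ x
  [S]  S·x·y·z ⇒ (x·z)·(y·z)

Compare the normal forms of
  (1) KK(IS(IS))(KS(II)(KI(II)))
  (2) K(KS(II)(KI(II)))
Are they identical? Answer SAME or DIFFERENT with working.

Answer: SAME — A ⇓ K(SI), B ⇓ K(SI)

Derivation:
Term A:
  start: KK(IS(IS))(KS(II)(KI(II)))
  [1] K(KS(II)(KI(II)))
  [2] K(S(KI(II)))
  [3] K(SI)

Term B:
  start: K(KS(II)(KI(II)))
  [1] K(S(KI(II)))
  [2] K(SI)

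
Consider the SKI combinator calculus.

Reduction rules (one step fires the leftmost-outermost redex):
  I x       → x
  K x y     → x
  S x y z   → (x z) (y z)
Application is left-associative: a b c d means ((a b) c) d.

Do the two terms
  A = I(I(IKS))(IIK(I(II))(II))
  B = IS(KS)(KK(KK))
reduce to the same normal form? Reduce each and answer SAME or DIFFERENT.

Term A:
  start: I(I(IKS))(IIK(I(II))(II))
  [1] I(IKS)(IIK(I(II))(II))
  [2] IKS(IIK(I(II))(II))
  [3] KS(IIK(I(II))(II))
  [4] S

Term B:
  start: IS(KS)(KK(KK))
  [1] S(KS)(KK(KK))
  [2] S(KS)K

Answer: DIFFERENT — A ⇓ S, B ⇓ S(KS)K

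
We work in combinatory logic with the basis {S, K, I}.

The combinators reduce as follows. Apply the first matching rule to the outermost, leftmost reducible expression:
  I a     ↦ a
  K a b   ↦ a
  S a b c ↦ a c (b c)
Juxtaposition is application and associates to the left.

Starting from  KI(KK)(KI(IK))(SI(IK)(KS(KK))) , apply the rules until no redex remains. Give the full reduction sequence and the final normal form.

Answer: normal form = S(KS)  (in 9 steps)

Working:
  start: KI(KK)(KI(IK))(SI(IK)(KS(KK)))
  [1] I(KI(IK))(SI(IK)(KS(KK)))
  [2] KI(IK)(SI(IK)(KS(KK)))
  [3] I(SI(IK)(KS(KK)))
  [4] SI(IK)(KS(KK))
  [5] I(KS(KK))(IK(KS(KK)))
  [6] KS(KK)(IK(KS(KK)))
  [7] S(IK(KS(KK)))
  [8] S(K(KS(KK)))
  [9] S(KS)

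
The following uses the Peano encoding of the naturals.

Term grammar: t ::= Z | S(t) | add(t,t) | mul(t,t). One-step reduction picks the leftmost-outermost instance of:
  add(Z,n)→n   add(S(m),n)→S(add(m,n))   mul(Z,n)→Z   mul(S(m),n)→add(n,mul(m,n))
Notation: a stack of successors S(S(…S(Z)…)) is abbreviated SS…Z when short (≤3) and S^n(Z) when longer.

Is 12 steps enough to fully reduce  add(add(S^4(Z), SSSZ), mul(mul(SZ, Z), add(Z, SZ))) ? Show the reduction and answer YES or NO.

  start: add(add(S^4(Z), SSSZ), mul(mul(SZ, Z), add(Z, SZ)))
  step 1: add(S(add(SSSZ, SSSZ)), mul(mul(SZ, Z), add(Z, SZ)))
  step 2: S(add(add(SSSZ, SSSZ), mul(mul(SZ, Z), add(Z, SZ))))
  step 3: S(add(S(add(SSZ, SSSZ)), mul(mul(SZ, Z), add(Z, SZ))))
  step 4: S(S(add(add(SSZ, SSSZ), mul(mul(SZ, Z), add(Z, SZ)))))
  step 5: S(S(add(S(add(SZ, SSSZ)), mul(mul(SZ, Z), add(Z, SZ)))))
  step 6: S(S(S(add(add(SZ, SSSZ), mul(mul(SZ, Z), add(Z, SZ))))))
  step 7: S(S(S(add(S(add(Z, SSSZ)), mul(mul(SZ, Z), add(Z, SZ))))))
  step 8: S(S(S(S(add(add(Z, SSSZ), mul(mul(SZ, Z), add(Z, SZ)))))))
  step 9: S(S(S(S(add(SSSZ, mul(mul(SZ, Z), add(Z, SZ)))))))
  step 10: S(S(S(S(S(add(SSZ, mul(mul(SZ, Z), add(Z, SZ))))))))
  step 11: S(S(S(S(S(S(add(SZ, mul(mul(SZ, Z), add(Z, SZ)))))))))
  step 12: S(S(S(S(S(S(S(add(Z, mul(mul(SZ, Z), add(Z, SZ))))))))))

Answer: NO — after 12 steps the term is S(S(S(S(S(S(S(add(Z, mul(mul(SZ, Z), add(Z, SZ)))))))))), not yet normal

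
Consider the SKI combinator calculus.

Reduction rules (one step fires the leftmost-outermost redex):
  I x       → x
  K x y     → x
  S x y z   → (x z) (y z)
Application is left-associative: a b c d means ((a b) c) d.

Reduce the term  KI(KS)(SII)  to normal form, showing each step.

  start: KI(KS)(SII)
  [1] I(SII)
  [2] SII

Answer: normal form = SII  (in 2 steps)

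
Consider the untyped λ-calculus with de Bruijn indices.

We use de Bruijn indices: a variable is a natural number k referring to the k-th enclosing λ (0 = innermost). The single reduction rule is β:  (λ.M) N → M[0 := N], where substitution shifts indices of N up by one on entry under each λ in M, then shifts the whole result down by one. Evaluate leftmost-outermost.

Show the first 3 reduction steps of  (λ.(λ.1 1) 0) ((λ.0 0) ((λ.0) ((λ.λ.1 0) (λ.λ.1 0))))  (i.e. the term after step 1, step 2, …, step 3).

Answer: after 3 steps: (λ.0) ((λ.λ.1 0) (λ.λ.1 0)) ((λ.0) ((λ.λ.1 0) (λ.λ.1 0))) ((λ.0 0) ((λ.0) ((λ.λ.1 0) (λ.λ.1 0))))

Working:
  start: (λ.(λ.1 1) 0) ((λ.0 0) ((λ.0) ((λ.λ.1 0) (λ.λ.1 0))))
  →1  (λ.(λ.0 0) ((λ.0) ((λ.λ.1 0) (λ.λ.1 0))) ((λ.0 0) ((λ.0) ((λ.λ.1 0) (λ.λ.1 0))))) ((λ.0 0) ((λ.0) ((λ.λ.1 0) (λ.λ.1 0))))
  →2  (λ.0 0) ((λ.0) ((λ.λ.1 0) (λ.λ.1 0))) ((λ.0 0) ((λ.0) ((λ.λ.1 0) (λ.λ.1 0))))
  →3  (λ.0) ((λ.λ.1 0) (λ.λ.1 0)) ((λ.0) ((λ.λ.1 0) (λ.λ.1 0))) ((λ.0 0) ((λ.0) ((λ.λ.1 0) (λ.λ.1 0))))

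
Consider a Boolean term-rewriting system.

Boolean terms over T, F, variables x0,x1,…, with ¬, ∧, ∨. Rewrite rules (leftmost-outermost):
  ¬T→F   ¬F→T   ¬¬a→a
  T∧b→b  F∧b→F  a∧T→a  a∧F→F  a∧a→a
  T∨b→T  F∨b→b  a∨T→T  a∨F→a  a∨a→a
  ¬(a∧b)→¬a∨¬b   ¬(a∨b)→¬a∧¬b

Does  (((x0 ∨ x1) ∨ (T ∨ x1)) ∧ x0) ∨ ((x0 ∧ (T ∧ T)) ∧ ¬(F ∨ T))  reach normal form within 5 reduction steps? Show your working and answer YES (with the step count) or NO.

  start: (((x0 ∨ x1) ∨ (T ∨ x1)) ∧ x0) ∨ ((x0 ∧ (T ∧ T)) ∧ ¬(F ∨ T))
  step 1: (((x0 ∨ x1) ∨ T) ∧ x0) ∨ ((x0 ∧ (T ∧ T)) ∧ ¬(F ∨ T))
  step 2: (T ∧ x0) ∨ ((x0 ∧ (T ∧ T)) ∧ ¬(F ∨ T))
  step 3: x0 ∨ ((x0 ∧ (T ∧ T)) ∧ ¬(F ∨ T))
  step 4: x0 ∨ ((x0 ∧ T) ∧ ¬(F ∨ T))
  step 5: x0 ∨ (x0 ∧ ¬(F ∨ T))

Answer: NO — after 5 steps the term is x0 ∨ (x0 ∧ ¬(F ∨ T)), not yet normal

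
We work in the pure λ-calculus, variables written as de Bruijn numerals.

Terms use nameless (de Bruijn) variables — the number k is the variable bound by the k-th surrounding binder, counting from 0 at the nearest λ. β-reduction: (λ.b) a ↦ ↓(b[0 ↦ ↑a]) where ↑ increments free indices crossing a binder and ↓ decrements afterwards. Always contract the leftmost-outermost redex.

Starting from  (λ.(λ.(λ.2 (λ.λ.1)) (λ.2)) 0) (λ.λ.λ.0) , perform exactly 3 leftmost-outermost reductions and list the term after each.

  start: (λ.(λ.(λ.2 (λ.λ.1)) (λ.2)) 0) (λ.λ.λ.0)
  →1  (λ.(λ.(λ.λ.λ.0) (λ.λ.1)) (λ.λ.λ.λ.0)) (λ.λ.λ.0)
  →2  (λ.(λ.λ.λ.0) (λ.λ.1)) (λ.λ.λ.λ.0)
  →3  (λ.λ.λ.0) (λ.λ.1)

Answer: after 3 steps: (λ.λ.λ.0) (λ.λ.1)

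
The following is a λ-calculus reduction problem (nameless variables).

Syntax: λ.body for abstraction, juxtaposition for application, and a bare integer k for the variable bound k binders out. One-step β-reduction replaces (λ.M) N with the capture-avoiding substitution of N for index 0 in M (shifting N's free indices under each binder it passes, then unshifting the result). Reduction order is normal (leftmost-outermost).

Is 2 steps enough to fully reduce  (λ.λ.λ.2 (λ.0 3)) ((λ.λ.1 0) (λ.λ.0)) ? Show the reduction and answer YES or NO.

Answer: NO — after 2 steps the term is λ.λ.(λ.(λ.λ.0) 0) (λ.0 ((λ.λ.1 0) (λ.λ.0))), not yet normal

Reduction:
  start: (λ.λ.λ.2 (λ.0 3)) ((λ.λ.1 0) (λ.λ.0))
  →1  λ.λ.(λ.λ.1 0) (λ.λ.0) (λ.0 ((λ.λ.1 0) (λ.λ.0)))
  →2  λ.λ.(λ.(λ.λ.0) 0) (λ.0 ((λ.λ.1 0) (λ.λ.0)))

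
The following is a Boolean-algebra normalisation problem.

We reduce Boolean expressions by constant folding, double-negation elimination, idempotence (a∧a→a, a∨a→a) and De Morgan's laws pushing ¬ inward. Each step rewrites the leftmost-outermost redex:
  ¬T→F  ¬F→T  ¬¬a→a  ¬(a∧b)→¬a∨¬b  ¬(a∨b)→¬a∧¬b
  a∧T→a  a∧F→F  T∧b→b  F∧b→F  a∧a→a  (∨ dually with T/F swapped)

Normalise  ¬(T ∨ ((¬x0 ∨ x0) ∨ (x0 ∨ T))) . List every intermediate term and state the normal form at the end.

  start: ¬(T ∨ ((¬x0 ∨ x0) ∨ (x0 ∨ T)))
  [1] ¬T ∧ ¬((¬x0 ∨ x0) ∨ (x0 ∨ T))
  [2] F ∧ ¬((¬x0 ∨ x0) ∨ (x0 ∨ T))
  [3] F

Answer: normal form = F  (in 3 steps)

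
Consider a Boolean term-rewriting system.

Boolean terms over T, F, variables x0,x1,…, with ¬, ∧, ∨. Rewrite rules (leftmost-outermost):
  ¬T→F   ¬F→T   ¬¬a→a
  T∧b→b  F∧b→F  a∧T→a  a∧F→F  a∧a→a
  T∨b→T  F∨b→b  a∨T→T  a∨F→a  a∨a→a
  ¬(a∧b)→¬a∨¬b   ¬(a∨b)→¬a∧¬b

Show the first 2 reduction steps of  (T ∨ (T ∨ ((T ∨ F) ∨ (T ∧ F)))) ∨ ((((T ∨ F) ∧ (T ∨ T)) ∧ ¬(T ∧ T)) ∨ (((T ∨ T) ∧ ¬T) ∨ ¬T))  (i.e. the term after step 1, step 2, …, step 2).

Answer: after 2 steps: T

Reduction:
  start: (T ∨ (T ∨ ((T ∨ F) ∨ (T ∧ F)))) ∨ ((((T ∨ F) ∧ (T ∨ T)) ∧ ¬(T ∧ T)) ∨ (((T ∨ T) ∧ ¬T) ∨ ¬T))
  step 1: T ∨ ((((T ∨ F) ∧ (T ∨ T)) ∧ ¬(T ∧ T)) ∨ (((T ∨ T) ∧ ¬T) ∨ ¬T))
  step 2: T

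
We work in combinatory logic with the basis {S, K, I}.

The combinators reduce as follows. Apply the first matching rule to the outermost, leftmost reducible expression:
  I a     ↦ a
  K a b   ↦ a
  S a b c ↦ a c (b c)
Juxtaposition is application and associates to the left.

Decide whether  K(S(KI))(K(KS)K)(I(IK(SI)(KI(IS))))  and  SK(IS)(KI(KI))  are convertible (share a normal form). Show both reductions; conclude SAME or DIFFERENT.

Term A:
  start: K(S(KI))(K(KS)K)(I(IK(SI)(KI(IS))))
  step 1: S(KI)(I(IK(SI)(KI(IS))))
  step 2: S(KI)(IK(SI)(KI(IS)))
  step 3: S(KI)(K(SI)(KI(IS)))
  step 4: S(KI)(SI)

Term B:
  start: SK(IS)(KI(KI))
  step 1: K(KI(KI))(IS(KI(KI)))
  step 2: KI(KI)
  step 3: I

Answer: DIFFERENT — A ⇓ S(KI)(SI), B ⇓ I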